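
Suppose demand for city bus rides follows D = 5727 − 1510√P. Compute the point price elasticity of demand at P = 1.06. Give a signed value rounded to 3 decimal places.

-0.186

dD/dP = −1510/(2√P) = -733.321. At P = 1.06, D = 4172.36.
Ed = (dD/dP)·(P/D) = (-733.321) × (1.06/4172.36) = -0.18630…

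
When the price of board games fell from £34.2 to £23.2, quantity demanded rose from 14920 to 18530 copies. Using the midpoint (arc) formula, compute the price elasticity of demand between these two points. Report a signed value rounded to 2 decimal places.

%ΔQ = (18530 − 14920) / [(14920 + 18530)/2] = 3610/16725 = 0.215844…
%ΔP = (23.2 − 34.2) / [(34.2 + 23.2)/2] = -11/28.7 = -0.383275…
Arc Ed = %ΔQ / %ΔP = (3610/16725) / (-11/28.7) = -0.5631…

-0.56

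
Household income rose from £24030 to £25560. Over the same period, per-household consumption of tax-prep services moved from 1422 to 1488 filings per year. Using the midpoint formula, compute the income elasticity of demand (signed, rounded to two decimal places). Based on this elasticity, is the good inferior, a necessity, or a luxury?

%ΔQ = (1488 − 1422)/[( 1422 + 1488)/2] = 66/1455 = 0.045360…
%ΔIncome = (25560 − 24030)/[( 24030 + 25560)/2] = 1530/24795 = 0.061705…
E_income = (66/1455) / (1530/24795) = 0.7351…
0 < E_income < 1 ⇒ normal good, necessity.

0.74; necessity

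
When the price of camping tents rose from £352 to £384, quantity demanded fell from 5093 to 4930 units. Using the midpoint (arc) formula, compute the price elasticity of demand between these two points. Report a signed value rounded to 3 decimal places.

%ΔQ = (4930 − 5093) / [(5093 + 4930)/2] = -163/5011.5 = -0.032525…
%ΔP = (384 − 352) / [(352 + 384)/2] = 32/368 = 0.086956…
Arc Ed = %ΔQ / %ΔP = (-163/5011.5) / (32/368) = -0.37403…

-0.374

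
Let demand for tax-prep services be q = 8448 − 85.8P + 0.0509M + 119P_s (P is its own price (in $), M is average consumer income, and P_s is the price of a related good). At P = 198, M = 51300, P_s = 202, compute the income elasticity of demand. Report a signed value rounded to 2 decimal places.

0.14

At the given values, q = 8448 − 85.8(198) + 0.0509(51300) + 119(202) = 18108.77.
∂q/∂M = 0.0509.
E = (0.0509) × (51300/18108.77) = 0.1441…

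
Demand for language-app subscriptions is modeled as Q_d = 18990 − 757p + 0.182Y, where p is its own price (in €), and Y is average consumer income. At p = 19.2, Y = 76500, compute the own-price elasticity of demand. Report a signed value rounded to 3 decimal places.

-0.791

At the given values, Q_d = 18990 − 757(19.2) + 0.182(76500) = 18378.6.
∂Q_d/∂p = −757.
E = (-757) × (19.2/18378.6) = -0.79083…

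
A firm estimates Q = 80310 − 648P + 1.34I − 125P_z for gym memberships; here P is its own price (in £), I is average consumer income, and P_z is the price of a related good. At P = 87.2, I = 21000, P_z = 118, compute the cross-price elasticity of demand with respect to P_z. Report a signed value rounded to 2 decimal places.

-0.40

At the given values, Q = 80310 − 648(87.2) + 1.34(21000) − 125(118) = 37194.4.
∂Q/∂P_z = -125.
E = (-125) × (118/37194.4) = -0.3965…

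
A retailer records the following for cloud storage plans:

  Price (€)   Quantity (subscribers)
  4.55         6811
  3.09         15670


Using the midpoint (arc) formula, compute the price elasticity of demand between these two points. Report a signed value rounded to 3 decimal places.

-2.062

%ΔQ = (15670 − 6811) / [(6811 + 15670)/2] = 8859/11240.5 = 0.788132…
%ΔP = (3.09 − 4.55) / [(4.55 + 3.09)/2] = -1.46/3.82 = -0.382198…
Arc Ed = %ΔQ / %ΔP = (8859/11240.5) / (-1.46/3.82) = -2.06209…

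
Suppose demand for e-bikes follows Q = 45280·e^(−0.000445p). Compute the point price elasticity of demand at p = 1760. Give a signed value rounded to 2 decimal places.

dQ/dp = −0.000445·Q = -9.20719. At p = 1760, Q = 20690.3.
Ed = (dQ/dp)·(p/Q) = (-9.20719) × (1760/20690.3) = -0.7832

-0.78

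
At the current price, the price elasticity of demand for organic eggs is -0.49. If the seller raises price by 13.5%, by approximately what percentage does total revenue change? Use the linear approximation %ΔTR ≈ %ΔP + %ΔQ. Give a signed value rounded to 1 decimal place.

%ΔQ ≈ Ed × %ΔP = (-0.49) × (+13.5%) = -6.6150%
%ΔTR ≈ %ΔP + %ΔQ = (+13.5%) + (-6.6150%) = +6.8850%

+6.9%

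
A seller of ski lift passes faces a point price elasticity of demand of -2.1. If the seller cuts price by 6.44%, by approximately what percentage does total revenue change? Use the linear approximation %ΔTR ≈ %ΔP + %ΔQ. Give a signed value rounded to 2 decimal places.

+7.08%

%ΔQ ≈ Ed × %ΔP = (-2.1) × (-6.44%) = +13.5240%
%ΔTR ≈ %ΔP + %ΔQ = (-6.44%) + (+13.5240%) = +7.0840%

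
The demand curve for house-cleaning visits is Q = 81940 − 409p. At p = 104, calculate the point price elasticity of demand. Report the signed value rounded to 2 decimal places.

dQ/dp = −409. At p = 104, Q = 81940 − 409(104) = 39404.
Ed = (dQ/dp)·(p/Q) = −409 × (104/39404) = -1.0794…

-1.08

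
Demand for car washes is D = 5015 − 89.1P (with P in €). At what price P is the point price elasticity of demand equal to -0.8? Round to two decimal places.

Ed = −89.1P/(5015 − 89.1P). Set this equal to -0.8:
89.1P = 0.8·(5015 − 89.1P) ⇒ 89.1P(1 + 0.8) = 0.8·5015
P = 0.8·5015 / (89.1·1.8) = 25.0155…

25.02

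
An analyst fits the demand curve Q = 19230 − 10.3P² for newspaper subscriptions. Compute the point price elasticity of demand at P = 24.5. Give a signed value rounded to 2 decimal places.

dQ/dP = −2·10.3·P = -504.7. At P = 24.5, Q = 13047.425.
Ed = (dQ/dP)·(P/Q) = (-504.7) × (24.5/13047.425) = -0.9477…

-0.95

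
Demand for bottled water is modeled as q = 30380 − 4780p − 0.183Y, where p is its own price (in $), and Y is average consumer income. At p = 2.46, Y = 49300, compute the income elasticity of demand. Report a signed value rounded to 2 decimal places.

-0.94

At the given values, q = 30380 − 4780(2.46) − 0.183(49300) = 9599.3.
∂q/∂Y = -0.183.
E = (-0.183) × (49300/9599.3) = -0.9398…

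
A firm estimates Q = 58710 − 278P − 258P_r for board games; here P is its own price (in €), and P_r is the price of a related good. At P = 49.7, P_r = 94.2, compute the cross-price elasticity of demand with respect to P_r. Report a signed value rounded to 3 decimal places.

-1.180

At the given values, Q = 58710 − 278(49.7) − 258(94.2) = 20589.8.
∂Q/∂P_r = -258.
E = (-258) × (94.2/20589.8) = -1.18037…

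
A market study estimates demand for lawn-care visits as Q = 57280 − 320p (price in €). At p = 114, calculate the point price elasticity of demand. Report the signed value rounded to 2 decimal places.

dQ/dp = −320. At p = 114, Q = 57280 − 320(114) = 20800.
Ed = (dQ/dp)·(p/Q) = −320 × (114/20800) = -1.7538…

-1.75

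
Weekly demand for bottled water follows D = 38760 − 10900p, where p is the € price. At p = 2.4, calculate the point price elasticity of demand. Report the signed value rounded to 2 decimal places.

dD/dp = −10900. At p = 2.4, D = 38760 − 10900(2.4) = 12600.
Ed = (dD/dp)·(p/D) = −10900 × (2.4/12600) = -2.0761…

-2.08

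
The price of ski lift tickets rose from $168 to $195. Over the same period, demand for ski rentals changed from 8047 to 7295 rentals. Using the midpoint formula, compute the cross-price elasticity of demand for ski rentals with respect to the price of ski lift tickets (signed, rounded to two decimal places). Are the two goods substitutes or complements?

-0.66; complements

%ΔQ_{ski rentals} = (7295 − 8047)/avg = -752/7671 = -0.098031…
%ΔP_{ski lift tickets} = (195 − 168)/avg = 27/181.5 = 0.148760…
E_cross = (-752/7671) / (27/181.5) = -0.6589…
E_cross < 0 ⇒ the goods are complements.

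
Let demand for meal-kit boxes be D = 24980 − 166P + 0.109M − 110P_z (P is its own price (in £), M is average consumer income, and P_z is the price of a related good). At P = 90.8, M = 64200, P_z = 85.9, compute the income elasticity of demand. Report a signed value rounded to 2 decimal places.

At the given values, D = 24980 − 166(90.8) + 0.109(64200) − 110(85.9) = 7456.
∂D/∂M = 0.109.
E = (0.109) × (64200/7456) = 0.9385…

0.94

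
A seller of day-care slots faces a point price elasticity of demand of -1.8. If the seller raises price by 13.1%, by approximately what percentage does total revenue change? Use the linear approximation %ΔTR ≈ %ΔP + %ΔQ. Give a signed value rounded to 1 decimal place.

-10.5%

%ΔQ ≈ Ed × %ΔP = (-1.8) × (+13.1%) = -23.5800%
%ΔTR ≈ %ΔP + %ΔQ = (+13.1%) + (-23.5800%) = -10.4800%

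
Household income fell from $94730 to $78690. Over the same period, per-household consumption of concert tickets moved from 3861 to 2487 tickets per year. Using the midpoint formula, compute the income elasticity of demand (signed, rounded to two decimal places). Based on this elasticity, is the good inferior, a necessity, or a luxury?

2.34; luxury

%ΔQ = (2487 − 3861)/[( 3861 + 2487)/2] = -1374/3174 = -0.432892…
%ΔIncome = (78690 − 94730)/[( 94730 + 78690)/2] = -16040/86710 = -0.184984…
E_income = (-1374/3174) / (-16040/86710) = 2.3401…
E_income > 1 ⇒ normal good, luxury.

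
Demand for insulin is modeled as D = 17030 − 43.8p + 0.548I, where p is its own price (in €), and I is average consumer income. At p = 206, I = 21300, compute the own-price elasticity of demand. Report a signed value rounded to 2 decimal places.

At the given values, D = 17030 − 43.8(206) + 0.548(21300) = 19679.6.
∂D/∂p = −43.8.
E = (-43.8) × (206/19679.6) = -0.4584…

-0.46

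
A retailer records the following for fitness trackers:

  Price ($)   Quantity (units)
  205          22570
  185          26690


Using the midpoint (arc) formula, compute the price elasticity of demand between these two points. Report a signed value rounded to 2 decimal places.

%ΔQ = (26690 − 22570) / [(22570 + 26690)/2] = 4120/24630 = 0.167275…
%ΔP = (185 − 205) / [(205 + 185)/2] = -20/195 = -0.102564…
Arc Ed = %ΔQ / %ΔP = (4120/24630) / (-20/195) = -1.6309…

-1.63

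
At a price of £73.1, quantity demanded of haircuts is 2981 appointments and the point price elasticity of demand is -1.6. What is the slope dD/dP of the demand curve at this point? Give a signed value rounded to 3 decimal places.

-65.248

Ed = (dD/dP)·(P/D) ⇒ dD/dP = Ed·D/P = (-1.6)·2981/73.1 = -65.24760…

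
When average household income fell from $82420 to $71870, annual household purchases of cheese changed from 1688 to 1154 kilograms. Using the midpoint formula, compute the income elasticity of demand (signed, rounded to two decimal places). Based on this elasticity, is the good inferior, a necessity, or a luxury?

2.75; luxury

%ΔQ = (1154 − 1688)/[( 1688 + 1154)/2] = -534/1421 = -0.375791…
%ΔIncome = (71870 − 82420)/[( 82420 + 71870)/2] = -10550/77145 = -0.136755…
E_income = (-534/1421) / (-10550/77145) = 2.7479…
E_income > 1 ⇒ normal good, luxury.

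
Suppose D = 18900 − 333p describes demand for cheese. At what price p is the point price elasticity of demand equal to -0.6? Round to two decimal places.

21.28

Ed = −333p/(18900 − 333p). Set this equal to -0.6:
333p = 0.6·(18900 − 333p) ⇒ 333p(1 + 0.6) = 0.6·18900
p = 0.6·18900 / (333·1.6) = 21.2837…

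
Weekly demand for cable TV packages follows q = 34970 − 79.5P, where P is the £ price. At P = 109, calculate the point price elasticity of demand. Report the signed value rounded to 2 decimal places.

-0.33

dq/dP = −79.5. At P = 109, q = 34970 − 79.5(109) = 26304.5.
Ed = (dq/dP)·(P/q) = −79.5 × (109/26304.5) = -0.3294…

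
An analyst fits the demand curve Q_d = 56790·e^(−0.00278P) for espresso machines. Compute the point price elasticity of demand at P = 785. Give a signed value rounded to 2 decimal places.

-2.18

dQ_d/dP = −0.00278·Q_d = -17.8056. At P = 785, Q_d = 6404.88.
Ed = (dQ_d/dP)·(P/Q_d) = (-17.8056) × (785/6404.88) = -2.1823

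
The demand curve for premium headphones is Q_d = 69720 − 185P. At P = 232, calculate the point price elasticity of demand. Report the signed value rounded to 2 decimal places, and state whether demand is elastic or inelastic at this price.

dQ_d/dP = −185. At P = 232, Q_d = 69720 − 185(232) = 26800.
Ed = (dQ_d/dP)·(P/Q_d) = −185 × (232/26800) = -1.6014…
|Ed| = 1.60 > 1, so demand is elastic.

-1.60; elastic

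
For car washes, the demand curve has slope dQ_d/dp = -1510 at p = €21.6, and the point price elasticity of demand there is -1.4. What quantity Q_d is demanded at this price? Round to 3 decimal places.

Ed = (dQ_d/dp)·(p/Q_d) ⇒ Q_d = (dQ_d/dp)·p/Ed = (-1510)·21.6/(-1.4) = 23297.14285…

23297.143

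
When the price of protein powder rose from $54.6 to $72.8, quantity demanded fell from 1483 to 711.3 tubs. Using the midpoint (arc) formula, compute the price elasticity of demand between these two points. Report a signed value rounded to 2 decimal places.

%ΔQ = (711.3 − 1483) / [(1483 + 711.3)/2] = -771.7/1097.15 = -0.703367…
%ΔP = (72.8 − 54.6) / [(54.6 + 72.8)/2] = 18.2/63.7 = 0.285714…
Arc Ed = %ΔQ / %ΔP = (-771.7/1097.15) / (18.2/63.7) = -2.4617…

-2.46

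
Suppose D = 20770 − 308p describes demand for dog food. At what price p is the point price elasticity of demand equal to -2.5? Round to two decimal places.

Ed = −308p/(20770 − 308p). Set this equal to -2.5:
308p = 2.5·(20770 − 308p) ⇒ 308p(1 + 2.5) = 2.5·20770
p = 2.5·20770 / (308·3.5) = 48.1679…

48.17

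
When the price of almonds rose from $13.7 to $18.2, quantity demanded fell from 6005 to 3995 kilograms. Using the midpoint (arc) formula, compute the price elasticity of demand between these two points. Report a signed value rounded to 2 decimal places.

%ΔQ = (3995 − 6005) / [(6005 + 3995)/2] = -2010/5000 = -0.402
%ΔP = (18.2 − 13.7) / [(13.7 + 18.2)/2] = 4.5/15.95 = 0.282131…
Arc Ed = %ΔQ / %ΔP = (-2010/5000) / (4.5/15.95) = -1.4248…

-1.42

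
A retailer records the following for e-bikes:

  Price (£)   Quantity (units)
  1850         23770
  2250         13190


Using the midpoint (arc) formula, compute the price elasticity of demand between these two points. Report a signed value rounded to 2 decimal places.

%ΔQ = (13190 − 23770) / [(23770 + 13190)/2] = -10580/18480 = -0.572510…
%ΔP = (2250 − 1850) / [(1850 + 2250)/2] = 400/2050 = 0.195121…
Arc Ed = %ΔQ / %ΔP = (-10580/18480) / (400/2050) = -2.9341…

-2.93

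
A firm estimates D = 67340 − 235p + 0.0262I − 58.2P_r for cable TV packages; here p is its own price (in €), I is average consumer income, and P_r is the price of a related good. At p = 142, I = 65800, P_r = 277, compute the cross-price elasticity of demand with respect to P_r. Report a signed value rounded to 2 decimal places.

-0.82

At the given values, D = 67340 − 235(142) + 0.0262(65800) − 58.2(277) = 19572.56.
∂D/∂P_r = -58.2.
E = (-58.2) × (277/19572.56) = -0.8236…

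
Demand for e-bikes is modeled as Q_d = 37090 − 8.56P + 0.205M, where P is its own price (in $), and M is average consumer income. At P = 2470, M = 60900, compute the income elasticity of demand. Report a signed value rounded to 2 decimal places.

0.44

At the given values, Q_d = 37090 − 8.56(2470) + 0.205(60900) = 28431.3.
∂Q_d/∂M = 0.205.
E = (0.205) × (60900/28431.3) = 0.4391…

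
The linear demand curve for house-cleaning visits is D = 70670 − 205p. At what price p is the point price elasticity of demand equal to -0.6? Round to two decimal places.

129.27

Ed = −205p/(70670 − 205p). Set this equal to -0.6:
205p = 0.6·(70670 − 205p) ⇒ 205p(1 + 0.6) = 0.6·70670
p = 0.6·70670 / (205·1.6) = 129.2743…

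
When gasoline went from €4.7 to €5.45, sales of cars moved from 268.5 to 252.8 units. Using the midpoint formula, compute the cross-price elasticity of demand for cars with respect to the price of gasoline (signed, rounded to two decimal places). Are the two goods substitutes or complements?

%ΔQ_{cars} = (252.8 − 268.5)/avg = -15.7/260.65 = -0.060234…
%ΔP_{gasoline} = (5.45 − 4.7)/avg = 0.75/5.075 = 0.147783…
E_cross = (-15.7/260.65) / (0.75/5.075) = -0.4075…
E_cross < 0 ⇒ the goods are complements.

-0.41; complements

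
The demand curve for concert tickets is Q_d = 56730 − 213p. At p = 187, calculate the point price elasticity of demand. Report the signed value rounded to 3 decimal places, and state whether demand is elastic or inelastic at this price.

-2.357; elastic

dQ_d/dp = −213. At p = 187, Q_d = 56730 − 213(187) = 16899.
Ed = (dQ_d/dp)·(p/Q_d) = −213 × (187/16899) = -2.35700…
|Ed| = 2.357 > 1, so demand is elastic.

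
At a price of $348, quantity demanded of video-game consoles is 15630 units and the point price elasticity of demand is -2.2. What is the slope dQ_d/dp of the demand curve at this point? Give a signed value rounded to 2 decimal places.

-98.81

Ed = (dQ_d/dp)·(p/Q_d) ⇒ dQ_d/dp = Ed·Q_d/p = (-2.2)·15630/348 = -98.8103…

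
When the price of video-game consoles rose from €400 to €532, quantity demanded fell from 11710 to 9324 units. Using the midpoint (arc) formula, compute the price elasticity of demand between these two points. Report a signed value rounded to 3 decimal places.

-0.801

%ΔQ = (9324 − 11710) / [(11710 + 9324)/2] = -2386/10517 = -0.226870…
%ΔP = (532 − 400) / [(400 + 532)/2] = 132/466 = 0.283261…
Arc Ed = %ΔQ / %ΔP = (-2386/10517) / (132/466) = -0.80092…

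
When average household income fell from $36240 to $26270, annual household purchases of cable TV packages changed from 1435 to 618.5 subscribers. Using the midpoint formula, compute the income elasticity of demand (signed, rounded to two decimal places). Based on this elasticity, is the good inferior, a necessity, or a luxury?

%ΔQ = (618.5 − 1435)/[( 1435 + 618.5)/2] = -816.5/1026.75 = -0.795227…
%ΔIncome = (26270 − 36240)/[( 36240 + 26270)/2] = -9970/31255 = -0.318988…
E_income = (-816.5/1026.75) / (-9970/31255) = 2.4929…
E_income > 1 ⇒ normal good, luxury.

2.49; luxury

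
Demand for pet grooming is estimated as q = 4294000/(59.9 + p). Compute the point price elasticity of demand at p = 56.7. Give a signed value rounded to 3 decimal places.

dq/dp = −4294000/(59.9 + p)² = -315.838. At p = 56.7, q = 36826.8.
Ed = (dq/dp)·(p/q) = (-315.838) × (56.7/36826.8) = -0.48627…

-0.486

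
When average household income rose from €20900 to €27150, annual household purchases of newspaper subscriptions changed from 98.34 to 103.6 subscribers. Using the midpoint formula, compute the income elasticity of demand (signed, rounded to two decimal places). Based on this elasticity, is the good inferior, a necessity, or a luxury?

0.20; necessity

%ΔQ = (103.6 − 98.34)/[( 98.34 + 103.6)/2] = 5.26/100.97 = 0.052094…
%ΔIncome = (27150 − 20900)/[( 20900 + 27150)/2] = 6250/24025 = 0.260145…
E_income = (5.26/100.97) / (6250/24025) = 0.2002…
0 < E_income < 1 ⇒ normal good, necessity.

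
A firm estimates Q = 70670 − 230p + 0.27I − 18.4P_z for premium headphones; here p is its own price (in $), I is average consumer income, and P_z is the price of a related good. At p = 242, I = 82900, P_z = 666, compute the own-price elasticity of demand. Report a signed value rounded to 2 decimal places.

-2.21

At the given values, Q = 70670 − 230(242) + 0.27(82900) − 18.4(666) = 25138.6.
∂Q/∂p = −230.
E = (-230) × (242/25138.6) = -2.2141…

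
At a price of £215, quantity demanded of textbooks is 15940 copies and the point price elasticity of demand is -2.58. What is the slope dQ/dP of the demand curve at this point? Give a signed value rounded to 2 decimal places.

Ed = (dQ/dP)·(P/Q) ⇒ dQ/dP = Ed·Q/P = (-2.58)·15940/215 = -191.28

-191.28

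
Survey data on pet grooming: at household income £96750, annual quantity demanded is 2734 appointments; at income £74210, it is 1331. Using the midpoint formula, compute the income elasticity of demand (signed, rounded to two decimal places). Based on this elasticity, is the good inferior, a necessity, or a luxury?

%ΔQ = (1331 − 2734)/[( 2734 + 1331)/2] = -1403/2032.5 = -0.690282…
%ΔIncome = (74210 − 96750)/[( 96750 + 74210)/2] = -22540/85480 = -0.263687…
E_income = (-1403/2032.5) / (-22540/85480) = 2.6178…
E_income > 1 ⇒ normal good, luxury.

2.62; luxury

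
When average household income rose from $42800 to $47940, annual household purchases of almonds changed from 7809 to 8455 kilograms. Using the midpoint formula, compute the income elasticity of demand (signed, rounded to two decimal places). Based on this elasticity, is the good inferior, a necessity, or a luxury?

0.70; necessity

%ΔQ = (8455 − 7809)/[( 7809 + 8455)/2] = 646/8132 = 0.079439…
%ΔIncome = (47940 − 42800)/[( 42800 + 47940)/2] = 5140/45370 = 0.113290…
E_income = (646/8132) / (5140/45370) = 0.7011…
0 < E_income < 1 ⇒ normal good, necessity.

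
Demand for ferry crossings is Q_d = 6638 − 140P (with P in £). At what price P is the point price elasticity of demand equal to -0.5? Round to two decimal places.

Ed = −140P/(6638 − 140P). Set this equal to -0.5:
140P = 0.5·(6638 − 140P) ⇒ 140P(1 + 0.5) = 0.5·6638
P = 0.5·6638 / (140·1.5) = 15.8047…

15.80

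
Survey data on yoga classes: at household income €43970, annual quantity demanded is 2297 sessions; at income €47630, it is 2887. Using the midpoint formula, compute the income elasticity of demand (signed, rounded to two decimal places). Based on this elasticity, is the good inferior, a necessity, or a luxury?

2.85; luxury

%ΔQ = (2887 − 2297)/[( 2297 + 2887)/2] = 590/2592 = 0.227623…
%ΔIncome = (47630 − 43970)/[( 43970 + 47630)/2] = 3660/45800 = 0.079912…
E_income = (590/2592) / (3660/45800) = 2.8484…
E_income > 1 ⇒ normal good, luxury.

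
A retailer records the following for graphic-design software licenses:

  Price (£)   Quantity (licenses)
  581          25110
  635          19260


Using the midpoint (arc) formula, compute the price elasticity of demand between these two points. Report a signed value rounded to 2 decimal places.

%ΔQ = (19260 − 25110) / [(25110 + 19260)/2] = -5850/22185 = -0.263691…
%ΔP = (635 − 581) / [(581 + 635)/2] = 54/608 = 0.088815…
Arc Ed = %ΔQ / %ΔP = (-5850/22185) / (54/608) = -2.9689…

-2.97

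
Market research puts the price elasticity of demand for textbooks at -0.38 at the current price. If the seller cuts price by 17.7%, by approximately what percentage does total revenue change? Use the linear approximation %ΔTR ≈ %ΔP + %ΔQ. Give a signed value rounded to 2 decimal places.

-10.97%

%ΔQ ≈ Ed × %ΔP = (-0.38) × (-17.7%) = +6.7260%
%ΔTR ≈ %ΔP + %ΔQ = (-17.7%) + (+6.7260%) = -10.9740%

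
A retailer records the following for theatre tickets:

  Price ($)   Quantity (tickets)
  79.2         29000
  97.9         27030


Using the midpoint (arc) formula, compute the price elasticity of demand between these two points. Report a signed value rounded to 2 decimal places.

%ΔQ = (27030 − 29000) / [(29000 + 27030)/2] = -1970/28015 = -0.070319…
%ΔP = (97.9 − 79.2) / [(79.2 + 97.9)/2] = 18.7/88.55 = 0.211180…
Arc Ed = %ΔQ / %ΔP = (-1970/28015) / (18.7/88.55) = -0.3329…

-0.33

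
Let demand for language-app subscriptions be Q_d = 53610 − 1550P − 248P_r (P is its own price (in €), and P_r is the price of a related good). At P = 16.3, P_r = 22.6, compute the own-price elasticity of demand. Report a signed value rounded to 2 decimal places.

-1.11

At the given values, Q_d = 53610 − 1550(16.3) − 248(22.6) = 22740.2.
∂Q_d/∂P = −1550.
E = (-1550) × (16.3/22740.2) = -1.1110…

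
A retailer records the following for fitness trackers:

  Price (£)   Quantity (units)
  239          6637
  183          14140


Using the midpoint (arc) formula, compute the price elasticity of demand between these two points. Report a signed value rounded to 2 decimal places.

-2.72

%ΔQ = (14140 − 6637) / [(6637 + 14140)/2] = 7503/10388.5 = 0.722240…
%ΔP = (183 − 239) / [(239 + 183)/2] = -56/211 = -0.265402…
Arc Ed = %ΔQ / %ΔP = (7503/10388.5) / (-56/211) = -2.7213…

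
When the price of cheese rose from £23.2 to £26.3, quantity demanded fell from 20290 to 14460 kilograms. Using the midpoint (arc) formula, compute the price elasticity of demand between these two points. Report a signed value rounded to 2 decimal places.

%ΔQ = (14460 − 20290) / [(20290 + 14460)/2] = -5830/17375 = -0.335539…
%ΔP = (26.3 − 23.2) / [(23.2 + 26.3)/2] = 3.1/24.75 = 0.125252…
Arc Ed = %ΔQ / %ΔP = (-5830/17375) / (3.1/24.75) = -2.6789…

-2.68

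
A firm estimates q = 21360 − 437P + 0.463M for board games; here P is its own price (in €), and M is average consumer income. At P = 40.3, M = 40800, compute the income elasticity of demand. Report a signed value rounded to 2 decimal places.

0.83

At the given values, q = 21360 − 437(40.3) + 0.463(40800) = 22639.3.
∂q/∂M = 0.463.
E = (0.463) × (40800/22639.3) = 0.8344…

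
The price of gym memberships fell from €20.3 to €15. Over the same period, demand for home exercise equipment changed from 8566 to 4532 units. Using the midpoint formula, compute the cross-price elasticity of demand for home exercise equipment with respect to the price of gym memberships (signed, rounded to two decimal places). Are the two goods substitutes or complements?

2.05; substitutes

%ΔQ_{home exercise equipment} = (4532 − 8566)/avg = -4034/6549 = -0.615971…
%ΔP_{gym memberships} = (15 − 20.3)/avg = -5.3/17.65 = -0.300283…
E_cross = (-4034/6549) / (-5.3/17.65) = 2.0513…
E_cross > 0 ⇒ the goods are substitutes.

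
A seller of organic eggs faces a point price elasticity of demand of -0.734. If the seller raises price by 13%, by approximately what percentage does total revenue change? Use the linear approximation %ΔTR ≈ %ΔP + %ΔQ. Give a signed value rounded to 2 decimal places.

%ΔQ ≈ Ed × %ΔP = (-0.734) × (+13%) = -9.5420%
%ΔTR ≈ %ΔP + %ΔQ = (+13%) + (-9.5420%) = +3.4580%

+3.46%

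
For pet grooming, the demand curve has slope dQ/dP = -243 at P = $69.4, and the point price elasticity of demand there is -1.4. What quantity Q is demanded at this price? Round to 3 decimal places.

12045.857

Ed = (dQ/dP)·(P/Q) ⇒ Q = (dQ/dP)·P/Ed = (-243)·69.4/(-1.4) = 12045.85714…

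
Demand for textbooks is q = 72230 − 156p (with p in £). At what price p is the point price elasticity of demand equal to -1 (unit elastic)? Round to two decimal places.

Ed = −156p/(72230 − 156p). Set this equal to -1:
156p = 1·(72230 − 156p) ⇒ 156p(1 + 1) = 1·72230
p = 1·72230 / (156·2) = 231.5064…

231.51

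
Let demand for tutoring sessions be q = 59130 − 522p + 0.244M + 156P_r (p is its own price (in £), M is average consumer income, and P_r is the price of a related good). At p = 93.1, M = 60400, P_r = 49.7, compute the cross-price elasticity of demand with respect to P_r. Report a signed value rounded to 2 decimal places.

0.23

At the given values, q = 59130 − 522(93.1) + 0.244(60400) + 156(49.7) = 33022.6.
∂q/∂P_r = 156.
E = (156) × (49.7/33022.6) = 0.2347…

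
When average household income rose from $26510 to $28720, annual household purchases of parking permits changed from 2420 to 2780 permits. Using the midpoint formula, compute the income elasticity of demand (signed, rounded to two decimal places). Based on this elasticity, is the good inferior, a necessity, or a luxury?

1.73; luxury

%ΔQ = (2780 − 2420)/[( 2420 + 2780)/2] = 360/2600 = 0.138461…
%ΔIncome = (28720 − 26510)/[( 26510 + 28720)/2] = 2210/27615 = 0.080028…
E_income = (360/2600) / (2210/27615) = 1.7301…
E_income > 1 ⇒ normal good, luxury.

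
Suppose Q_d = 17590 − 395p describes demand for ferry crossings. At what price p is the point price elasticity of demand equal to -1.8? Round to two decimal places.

Ed = −395p/(17590 − 395p). Set this equal to -1.8:
395p = 1.8·(17590 − 395p) ⇒ 395p(1 + 1.8) = 1.8·17590
p = 1.8·17590 / (395·2.8) = 28.6274…

28.63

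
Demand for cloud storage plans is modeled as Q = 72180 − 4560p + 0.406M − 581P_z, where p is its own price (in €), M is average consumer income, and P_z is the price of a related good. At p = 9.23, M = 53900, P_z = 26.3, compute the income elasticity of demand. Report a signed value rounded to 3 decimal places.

At the given values, Q = 72180 − 4560(9.23) + 0.406(53900) − 581(26.3) = 36694.3.
∂Q/∂M = 0.406.
E = (0.406) × (53900/36694.3) = 0.59637…

0.596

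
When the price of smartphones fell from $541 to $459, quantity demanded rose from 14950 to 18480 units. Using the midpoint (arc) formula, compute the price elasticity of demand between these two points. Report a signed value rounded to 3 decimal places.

-1.288

%ΔQ = (18480 − 14950) / [(14950 + 18480)/2] = 3530/16715 = 0.211187…
%ΔP = (459 − 541) / [(541 + 459)/2] = -82/500 = -0.164
Arc Ed = %ΔQ / %ΔP = (3530/16715) / (-82/500) = -1.28772…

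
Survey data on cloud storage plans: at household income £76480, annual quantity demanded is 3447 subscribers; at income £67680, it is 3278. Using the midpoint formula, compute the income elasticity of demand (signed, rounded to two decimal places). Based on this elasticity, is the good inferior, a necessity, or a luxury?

%ΔQ = (3278 − 3447)/[( 3447 + 3278)/2] = -169/3362.5 = -0.050260…
%ΔIncome = (67680 − 76480)/[( 76480 + 67680)/2] = -8800/72080 = -0.122086…
E_income = (-169/3362.5) / (-8800/72080) = 0.4116…
0 < E_income < 1 ⇒ normal good, necessity.

0.41; necessity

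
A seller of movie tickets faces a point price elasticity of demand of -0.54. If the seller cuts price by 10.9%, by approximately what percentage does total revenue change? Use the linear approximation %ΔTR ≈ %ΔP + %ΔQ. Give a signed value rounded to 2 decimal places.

-5.01%

%ΔQ ≈ Ed × %ΔP = (-0.54) × (-10.9%) = +5.8860%
%ΔTR ≈ %ΔP + %ΔQ = (-10.9%) + (+5.8860%) = -5.0140%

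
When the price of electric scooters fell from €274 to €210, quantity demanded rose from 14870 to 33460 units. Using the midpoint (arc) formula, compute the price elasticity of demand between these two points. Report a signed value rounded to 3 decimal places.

%ΔQ = (33460 − 14870) / [(14870 + 33460)/2] = 18590/24165 = 0.769294…
%ΔP = (210 − 274) / [(274 + 210)/2] = -64/242 = -0.264462…
Arc Ed = %ΔQ / %ΔP = (18590/24165) / (-64/242) = -2.90889…

-2.909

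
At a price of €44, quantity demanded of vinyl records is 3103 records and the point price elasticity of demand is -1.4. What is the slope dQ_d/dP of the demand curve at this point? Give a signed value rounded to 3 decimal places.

Ed = (dQ_d/dP)·(P/Q_d) ⇒ dQ_d/dP = Ed·Q_d/P = (-1.4)·3103/44 = -98.73181…

-98.732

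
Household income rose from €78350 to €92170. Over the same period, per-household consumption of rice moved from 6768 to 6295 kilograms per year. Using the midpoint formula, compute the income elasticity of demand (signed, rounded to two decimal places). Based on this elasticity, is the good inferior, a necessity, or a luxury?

%ΔQ = (6295 − 6768)/[( 6768 + 6295)/2] = -473/6531.5 = -0.072418…
%ΔIncome = (92170 − 78350)/[( 78350 + 92170)/2] = 13820/85260 = 0.162092…
E_income = (-473/6531.5) / (13820/85260) = -0.4467…
E_income < 0 ⇒ inferior good.

-0.45; inferior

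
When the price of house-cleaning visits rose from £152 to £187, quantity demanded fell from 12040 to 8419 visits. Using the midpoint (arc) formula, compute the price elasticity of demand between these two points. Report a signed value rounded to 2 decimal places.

%ΔQ = (8419 − 12040) / [(12040 + 8419)/2] = -3621/10229.5 = -0.353976…
%ΔP = (187 − 152) / [(152 + 187)/2] = 35/169.5 = 0.206489…
Arc Ed = %ΔQ / %ΔP = (-3621/10229.5) / (35/169.5) = -1.7142…

-1.71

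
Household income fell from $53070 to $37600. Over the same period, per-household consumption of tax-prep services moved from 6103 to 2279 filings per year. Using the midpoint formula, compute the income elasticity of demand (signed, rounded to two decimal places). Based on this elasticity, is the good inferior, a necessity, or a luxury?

2.67; luxury

%ΔQ = (2279 − 6103)/[( 6103 + 2279)/2] = -3824/4191 = -0.912431…
%ΔIncome = (37600 − 53070)/[( 53070 + 37600)/2] = -15470/45335 = -0.341237…
E_income = (-3824/4191) / (-15470/45335) = 2.6738…
E_income > 1 ⇒ normal good, luxury.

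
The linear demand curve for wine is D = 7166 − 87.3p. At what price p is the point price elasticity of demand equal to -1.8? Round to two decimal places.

52.77

Ed = −87.3p/(7166 − 87.3p). Set this equal to -1.8:
87.3p = 1.8·(7166 − 87.3p) ⇒ 87.3p(1 + 1.8) = 1.8·7166
p = 1.8·7166 / (87.3·2.8) = 52.7687…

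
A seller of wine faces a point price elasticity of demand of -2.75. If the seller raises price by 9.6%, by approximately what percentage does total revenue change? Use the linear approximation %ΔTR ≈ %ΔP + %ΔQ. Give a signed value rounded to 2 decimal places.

-16.80%

%ΔQ ≈ Ed × %ΔP = (-2.75) × (+9.6%) = -26.4000%
%ΔTR ≈ %ΔP + %ΔQ = (+9.6%) + (-26.4000%) = -16.8000%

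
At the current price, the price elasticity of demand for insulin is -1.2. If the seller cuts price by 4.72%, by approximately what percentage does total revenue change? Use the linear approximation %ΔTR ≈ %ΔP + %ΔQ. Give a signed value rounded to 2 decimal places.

+0.94%

%ΔQ ≈ Ed × %ΔP = (-1.2) × (-4.72%) = +5.6640%
%ΔTR ≈ %ΔP + %ΔQ = (-4.72%) + (+5.6640%) = +0.9440%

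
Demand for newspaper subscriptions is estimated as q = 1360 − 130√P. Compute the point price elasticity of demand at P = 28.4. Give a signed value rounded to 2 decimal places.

dq/dP = −130/(2√P) = -12.197. At P = 28.4, q = 667.209.
Ed = (dq/dP)·(P/q) = (-12.197) × (28.4/667.209) = -0.5191…

-0.52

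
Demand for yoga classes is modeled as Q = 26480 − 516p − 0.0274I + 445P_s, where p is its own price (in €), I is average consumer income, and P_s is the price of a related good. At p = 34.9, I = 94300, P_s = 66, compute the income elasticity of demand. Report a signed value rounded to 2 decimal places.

-0.07

At the given values, Q = 26480 − 516(34.9) − 0.0274(94300) + 445(66) = 35257.78.
∂Q/∂I = -0.0274.
E = (-0.0274) × (94300/35257.78) = -0.0732…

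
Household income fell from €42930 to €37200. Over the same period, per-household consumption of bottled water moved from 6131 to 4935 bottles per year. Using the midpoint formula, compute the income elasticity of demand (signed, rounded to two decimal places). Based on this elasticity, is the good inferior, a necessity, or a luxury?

%ΔQ = (4935 − 6131)/[( 6131 + 4935)/2] = -1196/5533 = -0.216157…
%ΔIncome = (37200 − 42930)/[( 42930 + 37200)/2] = -5730/40065 = -0.143017…
E_income = (-1196/5533) / (-5730/40065) = 1.5114…
E_income > 1 ⇒ normal good, luxury.

1.51; luxury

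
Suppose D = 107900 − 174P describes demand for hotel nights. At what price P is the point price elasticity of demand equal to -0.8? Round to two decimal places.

275.61

Ed = −174P/(107900 − 174P). Set this equal to -0.8:
174P = 0.8·(107900 − 174P) ⇒ 174P(1 + 0.8) = 0.8·107900
P = 0.8·107900 / (174·1.8) = 275.6066…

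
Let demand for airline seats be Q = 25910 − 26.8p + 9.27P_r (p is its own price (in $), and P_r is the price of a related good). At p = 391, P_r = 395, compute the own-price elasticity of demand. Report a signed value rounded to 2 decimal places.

At the given values, Q = 25910 − 26.8(391) + 9.27(395) = 19092.85.
∂Q/∂p = −26.8.
E = (-26.8) × (391/19092.85) = -0.5488…

-0.55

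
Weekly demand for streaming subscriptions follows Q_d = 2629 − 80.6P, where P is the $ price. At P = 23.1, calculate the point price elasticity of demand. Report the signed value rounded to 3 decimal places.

-2.427

dQ_d/dP = −80.6. At P = 23.1, Q_d = 2629 − 80.6(23.1) = 767.14.
Ed = (dQ_d/dP)·(P/Q_d) = −80.6 × (23.1/767.14) = -2.42701…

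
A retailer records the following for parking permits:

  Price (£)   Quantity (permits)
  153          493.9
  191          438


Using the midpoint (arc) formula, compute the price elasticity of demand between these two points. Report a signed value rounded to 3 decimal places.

-0.543

%ΔQ = (438 − 493.9) / [(493.9 + 438)/2] = -55.9/465.95 = -0.119969…
%ΔP = (191 − 153) / [(153 + 191)/2] = 38/172 = 0.220930…
Arc Ed = %ΔQ / %ΔP = (-55.9/465.95) / (38/172) = -0.54302…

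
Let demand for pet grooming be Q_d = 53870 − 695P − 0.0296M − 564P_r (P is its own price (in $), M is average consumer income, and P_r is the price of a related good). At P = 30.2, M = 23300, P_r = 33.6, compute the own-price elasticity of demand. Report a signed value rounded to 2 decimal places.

At the given values, Q_d = 53870 − 695(30.2) − 0.0296(23300) − 564(33.6) = 13240.92.
∂Q_d/∂P = −695.
E = (-695) × (30.2/13240.92) = -1.5851…

-1.59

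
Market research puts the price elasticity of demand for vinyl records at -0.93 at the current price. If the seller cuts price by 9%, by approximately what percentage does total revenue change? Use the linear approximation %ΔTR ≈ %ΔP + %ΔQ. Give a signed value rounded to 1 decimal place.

%ΔQ ≈ Ed × %ΔP = (-0.93) × (-9%) = +8.3700%
%ΔTR ≈ %ΔP + %ΔQ = (-9%) + (+8.3700%) = -0.6300%

-0.6%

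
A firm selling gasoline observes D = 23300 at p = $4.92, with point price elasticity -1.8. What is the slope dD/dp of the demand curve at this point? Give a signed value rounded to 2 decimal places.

Ed = (dD/dp)·(p/D) ⇒ dD/dp = Ed·D/p = (-1.8)·23300/4.92 = -8524.3902…

-8524.39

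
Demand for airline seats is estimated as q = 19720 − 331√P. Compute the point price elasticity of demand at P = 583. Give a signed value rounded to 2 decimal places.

-0.34

dq/dP = −331/(2√P) = -6.85431. At P = 583, q = 11727.9.
Ed = (dq/dP)·(P/q) = (-6.85431) × (583/11727.9) = -0.3407…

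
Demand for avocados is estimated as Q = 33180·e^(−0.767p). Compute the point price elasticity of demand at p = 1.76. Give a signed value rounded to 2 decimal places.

dQ/dp = −0.767·Q = -6597.95. At p = 1.76, Q = 8602.28.
Ed = (dQ/dp)·(p/Q) = (-6597.95) × (1.76/8602.28) = -1.3499…

-1.35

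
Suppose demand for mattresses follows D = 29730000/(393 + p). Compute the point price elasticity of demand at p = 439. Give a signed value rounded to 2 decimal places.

dD/dp = −29730000/(393 + p)² = -42.9485. At p = 439, D = 35733.2.
Ed = (dD/dp)·(p/D) = (-42.9485) × (439/35733.2) = -0.5276…

-0.53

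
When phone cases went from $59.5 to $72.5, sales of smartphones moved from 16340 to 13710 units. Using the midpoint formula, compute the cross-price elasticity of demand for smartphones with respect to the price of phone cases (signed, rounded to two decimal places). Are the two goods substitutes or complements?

-0.89; complements

%ΔQ_{smartphones} = (13710 − 16340)/avg = -2630/15025 = -0.175041…
%ΔP_{phone cases} = (72.5 − 59.5)/avg = 13/66 = 0.196969…
E_cross = (-2630/15025) / (13/66) = -0.8886…
E_cross < 0 ⇒ the goods are complements.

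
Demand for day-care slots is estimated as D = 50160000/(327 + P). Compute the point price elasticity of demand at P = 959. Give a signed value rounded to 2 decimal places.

dD/dP = −50160000/(327 + P)² = -30.3302. At P = 959, D = 39004.7.
Ed = (dD/dP)·(P/D) = (-30.3302) × (959/39004.7) = -0.7457…

-0.75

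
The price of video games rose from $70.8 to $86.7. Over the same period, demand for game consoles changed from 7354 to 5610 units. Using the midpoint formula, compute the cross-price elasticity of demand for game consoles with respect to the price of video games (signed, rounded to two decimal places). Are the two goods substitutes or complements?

%ΔQ_{game consoles} = (5610 − 7354)/avg = -1744/6482 = -0.269052…
%ΔP_{video games} = (86.7 − 70.8)/avg = 15.9/78.75 = 0.201904…
E_cross = (-1744/6482) / (15.9/78.75) = -1.3325…
E_cross < 0 ⇒ the goods are complements.

-1.33; complements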